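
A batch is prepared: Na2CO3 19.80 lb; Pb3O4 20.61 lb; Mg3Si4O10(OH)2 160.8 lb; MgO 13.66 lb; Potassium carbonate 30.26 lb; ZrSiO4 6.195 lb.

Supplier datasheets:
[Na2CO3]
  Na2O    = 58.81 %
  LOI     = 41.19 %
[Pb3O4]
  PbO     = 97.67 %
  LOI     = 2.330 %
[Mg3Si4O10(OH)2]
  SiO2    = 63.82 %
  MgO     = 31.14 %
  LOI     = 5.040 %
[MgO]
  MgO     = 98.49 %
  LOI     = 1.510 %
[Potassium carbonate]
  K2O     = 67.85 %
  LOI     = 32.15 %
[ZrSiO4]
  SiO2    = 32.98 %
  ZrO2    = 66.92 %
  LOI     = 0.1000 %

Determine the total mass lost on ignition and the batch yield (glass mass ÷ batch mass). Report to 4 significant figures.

Mid-chain values appear, with 4-significant-figure rounding, across the worked steps — every computation maintains exact precision in all steps — each reported figure receives exactly one rounding — all derived quantities are computed at full precision (the yield, glass mass, totals, ignition loss, six oxide percentages) starting from the weights on 224.6 lb of glass exactly as shown in problem or answer.
Loss on ignition, line by line:
  Na2CO3: 19.80 × 0.4119 = 8.156 lb
  Pb3O4: 20.61 × 0.02330 = 0.4802 lb
  Mg3Si4O10(OH)2: 160.8 × 0.05040 = 8.104 lb
  MgO: 13.66 × 0.01510 = 0.2063 lb
  Potassium carbonate: 30.26 × 0.3215 = 9.729 lb
  ZrSiO4: 6.195 × 0.001000 = 0.006195 lb
Total LOI = 26.68 lb
Glass = batch − LOI = 251.3 − 26.68 = 224.6 lb

LOI loss = 26.68 lb; glass = 224.6 lb; yield = 89.38%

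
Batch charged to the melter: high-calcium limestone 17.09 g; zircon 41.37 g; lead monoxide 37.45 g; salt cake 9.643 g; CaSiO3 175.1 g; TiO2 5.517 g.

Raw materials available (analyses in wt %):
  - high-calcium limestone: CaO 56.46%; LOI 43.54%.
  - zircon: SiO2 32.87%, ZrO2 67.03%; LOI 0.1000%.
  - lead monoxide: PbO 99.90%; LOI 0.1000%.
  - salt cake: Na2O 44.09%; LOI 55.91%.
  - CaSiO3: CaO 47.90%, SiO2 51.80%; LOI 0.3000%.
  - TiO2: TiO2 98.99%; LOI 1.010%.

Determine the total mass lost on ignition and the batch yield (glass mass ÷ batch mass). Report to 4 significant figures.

In-progress results are displayed (rounded to 4 significant digits) within the worked lines; every computation holds exact precision from start to finish; each reported figure is rounded a single time — derived quantities are computed in full precision (the six compositions, glass mass, yield, LOI, totals) using the weight values on 272.7 g of glass, as quoted within the problem or the answer.
Loss on ignition, line by line:
  high-calcium limestone: 17.09 × 0.4354 = 7.441 g
  zircon: 41.37 × 0.001000 = 0.04137 g
  lead monoxide: 37.45 × 0.001000 = 0.03745 g
  salt cake: 9.643 × 0.5591 = 5.391 g
  CaSiO3: 175.1 × 0.003000 = 0.5253 g
  TiO2: 5.517 × 0.01010 = 0.05572 g
Total LOI = 13.49 g
Glass = batch − LOI = 286.2 − 13.49 = 272.7 g

LOI loss = 13.49 g; glass = 272.7 g; yield = 95.29%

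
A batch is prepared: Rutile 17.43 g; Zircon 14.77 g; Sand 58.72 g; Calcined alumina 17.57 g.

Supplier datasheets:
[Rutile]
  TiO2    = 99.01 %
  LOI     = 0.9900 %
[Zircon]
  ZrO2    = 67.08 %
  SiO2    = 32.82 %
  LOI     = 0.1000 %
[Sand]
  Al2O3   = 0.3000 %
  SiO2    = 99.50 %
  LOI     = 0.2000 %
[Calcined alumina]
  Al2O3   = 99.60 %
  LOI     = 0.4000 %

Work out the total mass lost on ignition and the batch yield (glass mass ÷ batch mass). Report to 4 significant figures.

Values along the way appear rounded to four significant digits alongside each step — the whole derivation maintains full float precision throughout; every reported figure is rounded only once. Derived quantities are re-derived starting from the weights at 108.1 g of glass in full float precision (ignition loss, the four compositions, totals, glass mass, the yield), exactly as shown in the problem or answer text.
LOI of each material in turn:
  Rutile: 17.43 × 0.009900 = 0.1726 g
  Zircon: 14.77 × 0.001000 = 0.01477 g
  Sand: 58.72 × 0.002000 = 0.1174 g
  Calcined alumina: 17.57 × 0.004000 = 0.07028 g
Total LOI = 0.3750 g
Glass = batch − LOI = 108.5 − 0.3750 = 108.1 g

LOI loss = 0.3750 g; glass = 108.1 g; yield = 99.65%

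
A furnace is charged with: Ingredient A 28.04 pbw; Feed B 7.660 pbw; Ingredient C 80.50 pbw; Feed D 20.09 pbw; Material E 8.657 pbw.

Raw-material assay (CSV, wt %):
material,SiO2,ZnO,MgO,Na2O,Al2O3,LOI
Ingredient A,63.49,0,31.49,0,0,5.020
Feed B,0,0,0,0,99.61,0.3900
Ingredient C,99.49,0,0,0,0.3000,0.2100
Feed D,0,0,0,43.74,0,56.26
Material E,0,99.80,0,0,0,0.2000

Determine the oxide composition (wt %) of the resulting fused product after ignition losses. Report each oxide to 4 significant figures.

Rounding to four significant figures applies to each mid-chain value as displayed. Exact precision is held in all steps. Each reported number sees exactly one rounding; derived quantities (glass mass, the yield, five oxide percentages, totals, ignition loss) are re-derived from the batch weights for 132.0 pbw of glass in exact precision, as given in question or answer.
Mass of each oxide from the mix:
  SiO2: 28.04·0.6349 + 80.50·0.9949 = 97.89 pbw
  ZnO: 8.657·0.9980 = 8.640 pbw
  MgO: 28.04·0.3149 = 8.830 pbw
  Na2O: 20.09·0.4374 = 8.787 pbw
  Al2O3: 7.660·0.9961 + 80.50·0.003000 = 7.872 pbw
LOI: 28.04·0.05020 + 7.660·0.003900 + 80.50·0.002100 + 20.09·0.5626 + 8.657·0.002000 = 12.93 pbw
The glass mass, total less LOI, = 144.9 − 12.93 = 132.0 pbw (equal to the oxide-mass sum)
oxide / glass × 100 gives the wt %

Glass mass = 132.0 pbw (batch 144.9 − LOI 12.93).
Composition: SiO2 74.15%, ZnO 6.544%, MgO 6.688%, Na2O 6.656%, Al2O3 5.962%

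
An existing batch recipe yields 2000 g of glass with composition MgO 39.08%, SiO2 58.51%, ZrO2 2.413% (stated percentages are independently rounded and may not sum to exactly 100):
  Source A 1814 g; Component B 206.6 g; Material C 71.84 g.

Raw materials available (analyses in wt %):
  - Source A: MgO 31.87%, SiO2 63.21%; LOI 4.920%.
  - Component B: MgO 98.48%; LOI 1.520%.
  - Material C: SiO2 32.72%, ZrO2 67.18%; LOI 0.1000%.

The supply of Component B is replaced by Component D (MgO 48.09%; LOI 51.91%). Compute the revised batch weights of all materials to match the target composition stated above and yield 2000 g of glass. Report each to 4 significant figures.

All internal work holds full float precision at every stage. Mid-chain values are displayed (rounded to 4 significant digits) within the worked lines; each reported number is rounded just once — all derived quantities (net glass mass, yield, the totals, LOI, three oxide percentages) are carried in full float precision from the batch weights for 2000 g of glass, as written in either problem or answer.
Target oxide masses per 2000 g glass:
  MgO: 39.08% × 2000 = 781.6 g
  SiO2: 58.51% × 2000 = 1170 g
  ZrO2: 2.413% × 2000 = 48.26 g
Checking each oxide sum on the weights just shown, per the basis as stated (every target is met by its sum net of answer rounding effects):
  MgO: 1814·0.3187 + 423.1·0.4809 = 781.6 g (target 781.6 g)
  SiO2: 1814·0.6321 + 71.84·0.3272 = 1170 g (target 1170 g)
  ZrO2: 71.84·0.6718 = 48.26 g (target 48.26 g)
Mass balance on the glass: total charge less LOI = 2000 g (the Σ of target masses is 2000 g; stated basis 2000 g — rounding explains the deltas).
Batch grand total — Σ batch = 2309 g; LOI removed, Σ of batch·LOI: 309.0 g; yield = glass ÷ total batch = 86.62%.

Revised batch per 2000 g glass:
  Source A: 1814 g
  Component D: 423.1 g
  Material C: 71.84 g
Total batch = 2309 g; LOI loss = 309.0 g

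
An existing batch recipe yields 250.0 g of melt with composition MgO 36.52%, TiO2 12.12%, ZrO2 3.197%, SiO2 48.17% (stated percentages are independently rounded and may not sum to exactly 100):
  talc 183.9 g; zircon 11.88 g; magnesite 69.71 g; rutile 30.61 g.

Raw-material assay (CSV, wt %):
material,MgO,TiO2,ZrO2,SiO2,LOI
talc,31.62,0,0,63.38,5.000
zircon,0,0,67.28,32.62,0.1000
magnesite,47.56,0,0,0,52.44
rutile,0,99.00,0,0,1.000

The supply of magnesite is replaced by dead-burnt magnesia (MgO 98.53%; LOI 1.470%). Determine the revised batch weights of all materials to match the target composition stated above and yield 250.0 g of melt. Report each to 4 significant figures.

Revised batch per 250.0 g melt:
  talc: 183.9 g
  zircon: 11.88 g
  dead-burnt magnesia: 33.65 g
  rutile: 30.61 g
Total batch = 260.0 g; LOI loss = 10.01 g

Every computation holds full float precision at each step. Values along the way are rounded to four significant digits as shown. Each reported result receives exactly one rounding — all derived quantities, including four oxide percentages, LOI, glass mass, yield, the totals, are re-derived from the batch weights at 250.0 g of glass in full float precision, precisely as stated by question or answer.
The oxide mass targets at 250.0 g melt:
  MgO: 36.52% × 250.0 = 91.30 g
  TiO2: 12.12% × 250.0 = 30.30 g
  ZrO2: 3.197% × 250.0 = 7.992 g
  SiO2: 48.17% × 250.0 = 120.4 g
Checking each oxide sum given the weights on record, relative to the basis at hand (every target is met by its sum given rounding of the digits):
  MgO: 183.9·0.3162 + 33.65·0.9853 = 91.30 g (target 91.30 g)
  TiO2: 30.61·0.9900 = 30.30 g (target 30.30 g)
  ZrO2: 11.88·0.6728 = 7.993 g (target 7.992 g)
  SiO2: 183.9·0.6338 + 11.88·0.3262 = 120.4 g (target 120.4 g)
Glass mass check: batch Σ − ignition loss = 250.0 g (oxide target masses add up to 250.0 g; against the stated basis, 250.0 g — gaps are rounding artifacts).
Batch grand total — Σ batch = 260.0 g; Σ batch·LOI gives LOI loss = 10.01 g; as yield: glass ÷ batch → 96.15%.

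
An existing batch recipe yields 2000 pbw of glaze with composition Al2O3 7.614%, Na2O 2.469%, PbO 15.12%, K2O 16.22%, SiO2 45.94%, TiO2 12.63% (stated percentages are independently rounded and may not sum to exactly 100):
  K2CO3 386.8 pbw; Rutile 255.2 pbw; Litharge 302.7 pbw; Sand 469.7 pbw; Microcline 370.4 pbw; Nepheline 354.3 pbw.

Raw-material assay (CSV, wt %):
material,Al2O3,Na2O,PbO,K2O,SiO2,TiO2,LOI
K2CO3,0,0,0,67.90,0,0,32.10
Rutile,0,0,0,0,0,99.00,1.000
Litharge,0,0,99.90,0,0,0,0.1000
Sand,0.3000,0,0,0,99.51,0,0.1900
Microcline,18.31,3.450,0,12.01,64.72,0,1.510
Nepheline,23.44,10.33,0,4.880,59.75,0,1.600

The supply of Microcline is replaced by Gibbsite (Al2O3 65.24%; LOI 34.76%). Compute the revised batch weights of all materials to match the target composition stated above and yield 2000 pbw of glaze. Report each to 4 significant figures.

Revised batch per 2000 pbw glaze:
  K2CO3: 443.4 pbw
  Rutile: 255.2 pbw
  Litharge: 302.7 pbw
  Sand: 636.3 pbw
  Gibbsite: 58.74 pbw
  Nepheline: 478.0 pbw
Total batch = 2174 pbw; LOI loss = 174.5 pbw

Each numeric step carries exact precision from first step to last — working values are shown with 4-significant-digit rounding in the working. Each reported result carries a single rounding. The derived quantities, including six oxide percentages, the totals, glass mass, ignition loss, yield, are re-derived using the weight values at 2000 pbw of glass at full precision as they appear in question or answer.
The oxide mass targets at 2000 pbw glaze:
  Al2O3: 7.614% × 2000 = 152.3 pbw
  Na2O: 2.469% × 2000 = 49.38 pbw
  PbO: 15.12% × 2000 = 302.4 pbw
  K2O: 16.22% × 2000 = 324.4 pbw
  SiO2: 45.94% × 2000 = 918.8 pbw
  TiO2: 12.63% × 2000 = 252.6 pbw
A balance pass over the oxides, working from each reported weight, against the basis in use (target by target, the sums agree once rounding is allowed for):
  Al2O3: 636.3·0.003000 + 58.74·0.6524 + 478.0·0.2344 = 152.3 pbw (target 152.3 pbw)
  Na2O: 478.0·0.1033 = 49.38 pbw (target 49.38 pbw)
  PbO: 302.7·0.9990 = 302.4 pbw (target 302.4 pbw)
  K2O: 443.4·0.6790 + 478.0·0.04880 = 324.4 pbw (target 324.4 pbw)
  SiO2: 636.3·0.9951 + 478.0·0.5975 = 918.8 pbw (target 918.8 pbw)
  TiO2: 255.2·0.9900 = 252.6 pbw (target 252.6 pbw)
Auditing the glass mass value: whole batch net of LOI = 2000 pbw (per-oxide target masses sum to 2000 pbw; with the basis standing at 2000 pbw — rounding explains the deltas).
Batch grand total — Σ batch = 2174 pbw; LOI loss = Σ batch·LOI = 174.5 pbw; the yield ratio, glass ÷ batch: 91.98%.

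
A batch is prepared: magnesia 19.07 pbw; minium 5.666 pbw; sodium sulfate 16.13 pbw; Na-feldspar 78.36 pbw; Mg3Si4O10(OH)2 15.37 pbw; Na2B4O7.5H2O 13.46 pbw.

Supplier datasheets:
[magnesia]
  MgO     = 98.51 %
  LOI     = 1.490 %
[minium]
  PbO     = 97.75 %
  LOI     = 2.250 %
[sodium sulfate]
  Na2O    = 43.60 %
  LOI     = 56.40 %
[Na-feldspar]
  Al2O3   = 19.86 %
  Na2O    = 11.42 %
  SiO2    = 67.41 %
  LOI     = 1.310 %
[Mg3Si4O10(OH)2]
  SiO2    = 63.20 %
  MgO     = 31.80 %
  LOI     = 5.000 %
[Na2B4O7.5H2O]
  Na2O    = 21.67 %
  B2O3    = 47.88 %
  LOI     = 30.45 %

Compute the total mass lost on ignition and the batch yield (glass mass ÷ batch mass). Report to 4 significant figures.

LOI loss = 15.40 pbw; glass = 132.7 pbw; yield = 89.60%

Intermediates are displayed with 4-significant-figure rounding alongside each step. The whole derivation maintains exact precision throughout. Each reported figure undergoes a single rounding; derived quantities (yield, net glass mass, six oxide percentages, ignition loss, the totals) are re-derived at full float precision starting from the weights on 132.7 pbw of glass, as given in the question or the answer.
Material-by-material LOI:
  magnesia: 19.07 × 0.01490 = 0.2841 pbw
  minium: 5.666 × 0.02250 = 0.1275 pbw
  sodium sulfate: 16.13 × 0.5640 = 9.097 pbw
  Na-feldspar: 78.36 × 0.01310 = 1.027 pbw
  Mg3Si4O10(OH)2: 15.37 × 0.05000 = 0.7685 pbw
  Na2B4O7.5H2O: 13.46 × 0.3045 = 4.099 pbw
Total LOI = 15.40 pbw
Glass = batch − LOI = 148.1 − 15.40 = 132.7 pbw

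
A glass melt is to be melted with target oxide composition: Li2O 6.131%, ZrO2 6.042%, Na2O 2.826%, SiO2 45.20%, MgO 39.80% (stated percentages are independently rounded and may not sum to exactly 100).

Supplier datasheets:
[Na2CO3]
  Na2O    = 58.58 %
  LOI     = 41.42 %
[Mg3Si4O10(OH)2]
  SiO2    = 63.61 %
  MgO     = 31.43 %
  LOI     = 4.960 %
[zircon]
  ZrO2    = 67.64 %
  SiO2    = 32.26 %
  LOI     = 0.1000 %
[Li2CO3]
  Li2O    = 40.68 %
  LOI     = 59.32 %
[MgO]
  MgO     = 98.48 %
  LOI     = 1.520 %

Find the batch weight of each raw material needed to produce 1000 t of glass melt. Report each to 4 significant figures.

Batch per 1000 t glass melt:
  Na2CO3: 48.24 t
  Mg3Si4O10(OH)2: 665.3 t
  zircon: 89.33 t
  Li2CO3: 150.7 t
  MgO: 191.8 t
Total batch = 1145 t; LOI loss = 145.4 t; yield = 87.31%

The intermediate values are printed, rounded to 4 significant digits, between the steps. The whole derivation keeps full precision from first step to last — a single rounding completes every reported value — derived quantities are rebuilt at full precision (the totals, net glass mass, LOI, the yield, five oxide percentages) using the weight values at 1000 t of glass, as written in question or answer.
Oxide-by-oxide targets in 1000 t glass melt:
  Li2O: 6.131% × 1000 = 61.31 t
  ZrO2: 6.042% × 1000 = 60.42 t
  Na2O: 2.826% × 1000 = 28.26 t
  SiO2: 45.20% × 1000 = 452.0 t
  MgO: 39.80% × 1000 = 398.0 t
Checking each oxide sum using the reported weights, versus the basis set out (summed amounts equal target values exact up to rounding of places):
  Li2O: 150.7·0.4068 = 61.30 t (target 61.31 t)
  ZrO2: 89.33·0.6764 = 60.42 t (target 60.42 t)
  Na2O: 48.24·0.5858 = 28.26 t (target 28.26 t)
  SiO2: 665.3·0.6361 + 89.33·0.3226 = 452.0 t (target 452.0 t)
  MgO: 665.3·0.3143 + 191.8·0.9848 = 398.0 t (target 398.0 t)
Glass-mass sanity pass: batch Σ − ignition loss = 1000 t (per-oxide target masses sum to 1000 t; against the stated basis, 1000 t — deltas are rounding alone).
Whole-batch sum: Σ batch = 1145 t; LOI loss = Σ batch·LOI = 145.4 t; the yield ratio, glass ÷ batch: 87.31%.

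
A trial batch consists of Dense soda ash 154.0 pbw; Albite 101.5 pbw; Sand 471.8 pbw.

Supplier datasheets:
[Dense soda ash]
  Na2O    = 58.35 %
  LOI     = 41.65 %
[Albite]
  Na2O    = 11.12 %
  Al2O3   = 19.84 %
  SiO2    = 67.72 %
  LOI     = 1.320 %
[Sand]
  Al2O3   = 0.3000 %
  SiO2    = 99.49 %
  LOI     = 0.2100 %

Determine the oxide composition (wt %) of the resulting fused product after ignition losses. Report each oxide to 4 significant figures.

Glass mass = 660.8 pbw (batch 727.3 − LOI 66.47).
Composition: Na2O 15.31%, Al2O3 3.262%, SiO2 81.43%

All internal work maintains exact precision at each step; working values are displayed rounded to four significant figures within the worked lines — each reported value includes exactly one rounding; the derived quantities are re-derived at exact precision (the yield, LOI, totals, net glass mass, the three compositions) from the weighed amounts per 660.8 pbw of glass, exactly as printed in the problem or answer text.
Mass of each oxide from the mix:
  Na2O: 154.0·0.5835 + 101.5·0.1112 = 101.1 pbw
  Al2O3: 101.5·0.1984 + 471.8·0.003000 = 21.55 pbw
  SiO2: 101.5·0.6772 + 471.8·0.9949 = 538.1 pbw
LOI: 154.0·0.4165 + 101.5·0.01320 + 471.8·0.002100 = 66.47 pbw
The glass mass, total less LOI, = 727.3 − 66.47 = 660.8 pbw (equal to the oxide-mass sum)
percent by weight: oxide/glass ×100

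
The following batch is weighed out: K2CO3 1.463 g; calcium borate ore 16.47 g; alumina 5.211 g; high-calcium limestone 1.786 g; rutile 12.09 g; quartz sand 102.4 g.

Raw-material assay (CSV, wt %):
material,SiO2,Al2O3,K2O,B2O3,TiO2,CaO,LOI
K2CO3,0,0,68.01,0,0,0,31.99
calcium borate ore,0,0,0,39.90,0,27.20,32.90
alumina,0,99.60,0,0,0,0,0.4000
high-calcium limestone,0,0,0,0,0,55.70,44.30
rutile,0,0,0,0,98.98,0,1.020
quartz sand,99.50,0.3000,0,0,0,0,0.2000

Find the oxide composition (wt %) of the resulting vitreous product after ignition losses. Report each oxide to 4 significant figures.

The intermediate values are shown (rounded to four significant digits) in the printout — all internal work maintains full precision throughout. A single rounding finalizes every reported number — derived quantities are recomputed at full precision (the six compositions, LOI, the totals, glass mass, yield) starting from the weights for 132.4 g of glass, as written in either problem or answer.
What the batch supplies per oxide:
  SiO2: 102.4·0.9950 = 101.9 g
  Al2O3: 5.211·0.9960 + 102.4·0.003000 = 5.497 g
  K2O: 1.463·0.6801 = 0.9950 g
  B2O3: 16.47·0.3990 = 6.572 g
  TiO2: 12.09·0.9898 = 11.97 g
  CaO: 16.47·0.2720 + 1.786·0.5570 = 5.475 g
LOI: 1.463·0.3199 + 16.47·0.3290 + 5.211·0.004000 + 1.786·0.4430 + 12.09·0.01020 + 102.4·0.002000 = 7.027 g
Glass mass = batch − LOI = 139.4 − 7.027 = 132.4 g (consistent with Σ oxide mass)
wt %: oxide over glass, times 100

Glass mass = 132.4 g (batch 139.4 − LOI 7.027).
Composition: SiO2 76.96%, Al2O3 4.152%, K2O 0.7515%, B2O3 4.964%, TiO2 9.039%, CaO 4.135%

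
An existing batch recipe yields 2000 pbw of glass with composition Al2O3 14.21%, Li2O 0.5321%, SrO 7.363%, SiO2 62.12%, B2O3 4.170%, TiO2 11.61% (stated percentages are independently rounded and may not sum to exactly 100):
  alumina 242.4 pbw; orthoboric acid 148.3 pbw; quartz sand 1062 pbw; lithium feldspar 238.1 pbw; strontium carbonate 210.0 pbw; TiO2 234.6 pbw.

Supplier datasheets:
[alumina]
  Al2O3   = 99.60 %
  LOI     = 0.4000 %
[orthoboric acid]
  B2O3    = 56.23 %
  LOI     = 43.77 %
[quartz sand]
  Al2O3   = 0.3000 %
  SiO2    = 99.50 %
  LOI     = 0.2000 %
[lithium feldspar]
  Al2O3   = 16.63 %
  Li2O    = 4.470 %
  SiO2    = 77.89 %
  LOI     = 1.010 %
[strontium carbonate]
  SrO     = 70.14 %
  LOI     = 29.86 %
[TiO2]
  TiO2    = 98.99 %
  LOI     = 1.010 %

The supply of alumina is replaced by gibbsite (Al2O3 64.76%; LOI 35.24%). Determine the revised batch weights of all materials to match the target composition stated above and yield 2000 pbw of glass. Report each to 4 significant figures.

The working math runs at exact precision through every step — mid-chain values appear, with 4-significant-digit rounding, as written. A single rounding completes each reported number. The derived quantities, including totals, net glass mass, the yield, ignition loss, the six compositions, are rebuilt from the batch weights per 2000 pbw of glass at full precision as given in either problem or answer.
Target oxide masses per 2000 pbw glass:
  Al2O3: 14.21% × 2000 = 284.2 pbw
  Li2O: 0.5321% × 2000 = 10.64 pbw
  SrO: 7.363% × 2000 = 147.3 pbw
  SiO2: 62.12% × 2000 = 1242 pbw
  B2O3: 4.170% × 2000 = 83.40 pbw
  TiO2: 11.61% × 2000 = 232.2 pbw
Balance tally, oxide-wise, applying the batch weights above, under the basis named above (sum by sum, the targets are met inside rounding margins):
  Al2O3: 372.8·0.6476 + 1062·0.003000 + 238.1·0.1663 = 284.2 pbw (target 284.2 pbw)
  Li2O: 238.1·0.04470 = 10.64 pbw (target 10.64 pbw)
  SrO: 210.0·0.7014 = 147.3 pbw (target 147.3 pbw)
  SiO2: 1062·0.9950 + 238.1·0.7789 = 1242 pbw (target 1242 pbw)
  B2O3: 148.3·0.5623 = 83.39 pbw (target 83.40 pbw)
  TiO2: 234.6·0.9899 = 232.2 pbw (target 232.2 pbw)
Glass mass check: Σ batch − LOI loss = 2000 pbw (per-oxide target masses sum to 2000 pbw; the stated basis being 2000 pbw — gaps are rounding artifacts).
Whole-batch sum: Σ batch = 2266 pbw; loss to ignition Σ batch·LOI = 265.9 pbw; yield, glass over the total, = 88.27%.

Revised batch per 2000 pbw glass:
  gibbsite: 372.8 pbw
  orthoboric acid: 148.3 pbw
  quartz sand: 1062 pbw
  lithium feldspar: 238.1 pbw
  strontium carbonate: 210.0 pbw
  TiO2: 234.6 pbw
Total batch = 2266 pbw; LOI loss = 265.9 pbw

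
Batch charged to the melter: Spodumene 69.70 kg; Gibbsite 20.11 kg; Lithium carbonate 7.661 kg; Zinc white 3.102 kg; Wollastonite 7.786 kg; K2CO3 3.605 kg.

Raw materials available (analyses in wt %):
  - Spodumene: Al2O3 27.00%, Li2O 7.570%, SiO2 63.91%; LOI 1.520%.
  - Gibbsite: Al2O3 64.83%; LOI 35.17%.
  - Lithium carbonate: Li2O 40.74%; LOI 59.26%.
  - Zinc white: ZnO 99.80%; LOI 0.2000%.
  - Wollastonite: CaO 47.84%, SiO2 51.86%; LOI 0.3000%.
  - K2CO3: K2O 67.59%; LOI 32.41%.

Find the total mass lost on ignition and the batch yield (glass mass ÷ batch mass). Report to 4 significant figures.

All internal work runs at exact precision at all times. The intermediate values are printed, with 4-significant-figure rounding, alongside each step — every reported result takes exactly one rounding. All derived quantities (six oxide percentages, the yield, ignition loss, the totals, net glass mass) are re-derived in full precision from the batch weights at 98.09 kg of glass, as set out in either problem or answer.
Loss on ignition, line by line:
  Spodumene: 69.70 × 0.01520 = 1.059 kg
  Gibbsite: 20.11 × 0.3517 = 7.073 kg
  Lithium carbonate: 7.661 × 0.5926 = 4.540 kg
  Zinc white: 3.102 × 0.002000 = 0.006204 kg
  Wollastonite: 7.786 × 0.003000 = 0.02336 kg
  K2CO3: 3.605 × 0.3241 = 1.168 kg
Total LOI = 13.87 kg
Glass = batch − LOI = 112.0 − 13.87 = 98.09 kg

LOI loss = 13.87 kg; glass = 98.09 kg; yield = 87.61%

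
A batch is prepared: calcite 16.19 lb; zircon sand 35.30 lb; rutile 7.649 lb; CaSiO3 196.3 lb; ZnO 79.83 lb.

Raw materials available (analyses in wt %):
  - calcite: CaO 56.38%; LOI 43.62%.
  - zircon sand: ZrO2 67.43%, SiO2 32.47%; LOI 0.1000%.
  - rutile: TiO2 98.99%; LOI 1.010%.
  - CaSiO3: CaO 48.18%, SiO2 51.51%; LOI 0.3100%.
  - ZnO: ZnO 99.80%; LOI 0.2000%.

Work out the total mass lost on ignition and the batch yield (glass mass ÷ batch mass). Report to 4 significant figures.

Every computation maintains full precision at each step — intermediates are printed (rounded to four significant figures) in the printout. Each reported result is rounded only once. All derived quantities (glass mass, the totals, ignition loss, the five compositions, the yield) are recomputed using the weight values per 327.3 lb of glass in exact precision, as they appear in either problem or answer.
Each material's LOI contribution:
  calcite: 16.19 × 0.4362 = 7.062 lb
  zircon sand: 35.30 × 0.001000 = 0.03530 lb
  rutile: 7.649 × 0.01010 = 0.07725 lb
  CaSiO3: 196.3 × 0.003100 = 0.6085 lb
  ZnO: 79.83 × 0.002000 = 0.1597 lb
Total LOI = 7.943 lb
Glass = batch − LOI = 335.3 − 7.943 = 327.3 lb

LOI loss = 7.943 lb; glass = 327.3 lb; yield = 97.63%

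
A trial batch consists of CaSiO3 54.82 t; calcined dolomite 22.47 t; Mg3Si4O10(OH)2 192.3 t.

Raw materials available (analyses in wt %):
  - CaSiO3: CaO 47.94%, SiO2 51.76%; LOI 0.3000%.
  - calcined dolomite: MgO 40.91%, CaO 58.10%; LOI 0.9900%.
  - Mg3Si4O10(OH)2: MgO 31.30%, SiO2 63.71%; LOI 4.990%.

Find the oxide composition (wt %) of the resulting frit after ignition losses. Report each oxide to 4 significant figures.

Glass mass = 259.6 t (batch 269.6 − LOI 9.983).
Composition: MgO 26.73%, CaO 15.15%, SiO2 58.12%

Intermediates are shown with 4-significant-figure rounding at each printed step. Each numeric step holds full float precision throughout. A single rounding produces every reported result. The derived quantities (totals, the three compositions, yield, ignition loss, net glass mass) are re-derived using the weight values for 259.6 t of glass in full float precision precisely as stated by question or answer.
Delivered oxide masses:
  MgO: 22.47·0.4091 + 192.3·0.3130 = 69.38 t
  CaO: 54.82·0.4794 + 22.47·0.5810 = 39.34 t
  SiO2: 54.82·0.5176 + 192.3·0.6371 = 150.9 t
LOI: 54.82·0.003000 + 22.47·0.009900 + 192.3·0.04990 = 9.983 t
Resulting glass, batch − LOI: 269.6 − 9.983 = 259.6 t (consistent with Σ oxide mass)
percent by weight: oxide/glass ×100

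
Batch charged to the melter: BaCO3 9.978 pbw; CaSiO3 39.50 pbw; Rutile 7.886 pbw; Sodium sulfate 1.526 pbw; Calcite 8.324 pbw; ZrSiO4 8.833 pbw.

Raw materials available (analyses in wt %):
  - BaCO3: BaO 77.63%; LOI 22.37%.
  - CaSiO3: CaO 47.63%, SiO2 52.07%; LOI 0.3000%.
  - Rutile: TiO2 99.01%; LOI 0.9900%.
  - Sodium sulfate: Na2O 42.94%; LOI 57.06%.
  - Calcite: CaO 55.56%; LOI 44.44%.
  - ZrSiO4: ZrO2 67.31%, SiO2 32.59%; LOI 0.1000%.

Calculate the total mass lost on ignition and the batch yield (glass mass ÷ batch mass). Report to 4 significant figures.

LOI loss = 7.007 pbw; glass = 69.04 pbw; yield = 90.79%

Mid-chain values appear (rounded to 4 significant figures) at each printed step; all internal work runs at full float precision at each step — a single rounding completes every reported value — the derived quantities are carried starting from the weights at 69.04 pbw of glass at full float precision (six oxide percentages, the yield, the totals, LOI, net glass mass), as written in the question or the answer.
Material-by-material LOI:
  BaCO3: 9.978 × 0.2237 = 2.232 pbw
  CaSiO3: 39.50 × 0.003000 = 0.1185 pbw
  Rutile: 7.886 × 0.009900 = 0.07807 pbw
  Sodium sulfate: 1.526 × 0.5706 = 0.8707 pbw
  Calcite: 8.324 × 0.4444 = 3.699 pbw
  ZrSiO4: 8.833 × 0.001000 = 0.008833 pbw
Total LOI = 7.007 pbw
Glass = batch − LOI = 76.05 − 7.007 = 69.04 pbw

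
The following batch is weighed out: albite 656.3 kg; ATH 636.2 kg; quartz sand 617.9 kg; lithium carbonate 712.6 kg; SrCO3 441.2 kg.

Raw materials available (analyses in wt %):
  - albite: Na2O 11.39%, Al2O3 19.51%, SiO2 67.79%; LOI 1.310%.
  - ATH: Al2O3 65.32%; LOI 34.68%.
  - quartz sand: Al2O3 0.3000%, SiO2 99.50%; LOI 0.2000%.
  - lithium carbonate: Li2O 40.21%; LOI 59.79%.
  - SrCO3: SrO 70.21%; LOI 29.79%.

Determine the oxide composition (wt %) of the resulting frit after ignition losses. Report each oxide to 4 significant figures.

Glass mass = 2276 kg (batch 3064 − LOI 788.0).
Composition: SrO 13.61%, Na2O 3.284%, Al2O3 23.96%, Li2O 12.59%, SiO2 46.56%

Mid-chain values appear, rounded to 4 significant digits, between the steps. The whole derivation carries exact precision end to end — a single rounding produces each reported figure — the derived quantities (net glass mass, the yield, totals, LOI, the five compositions) are carried at exact precision starting from the weights per 2276 kg of glass, as they appear in the problem or the answer.
Delivered oxide masses:
  SrO: 441.2·0.7021 = 309.8 kg
  Na2O: 656.3·0.1139 = 74.75 kg
  Al2O3: 656.3·0.1951 + 636.2·0.6532 + 617.9·0.003000 = 545.5 kg
  Li2O: 712.6·0.4021 = 286.5 kg
  SiO2: 656.3·0.6779 + 617.9·0.9950 = 1060 kg
LOI: 656.3·0.01310 + 636.2·0.3468 + 617.9·0.002000 + 712.6·0.5979 + 441.2·0.2979 = 788.0 kg
Glass = total batch minus LOI = 3064 − 788.0 = 2276 kg (matching Σ of the oxides)
wt % = 100 × oxide mass / glass mass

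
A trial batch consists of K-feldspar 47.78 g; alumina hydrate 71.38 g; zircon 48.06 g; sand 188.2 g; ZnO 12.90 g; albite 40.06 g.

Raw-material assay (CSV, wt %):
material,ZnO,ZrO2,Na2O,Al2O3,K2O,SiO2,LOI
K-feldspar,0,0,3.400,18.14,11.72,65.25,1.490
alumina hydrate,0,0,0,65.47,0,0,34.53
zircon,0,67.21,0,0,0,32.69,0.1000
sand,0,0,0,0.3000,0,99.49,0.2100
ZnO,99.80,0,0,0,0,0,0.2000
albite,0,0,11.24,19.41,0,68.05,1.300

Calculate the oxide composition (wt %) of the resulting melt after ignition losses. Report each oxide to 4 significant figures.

Every computation holds full float precision at every stage. Working values are displayed (rounded to four significant figures) in the printout; a single rounding finalizes each reported result. The derived quantities are computed from the weighed amounts on 382.0 g of glass at full precision (totals, the yield, six oxide percentages, LOI, glass mass) as set out in either problem or answer.
Delivered oxide masses:
  ZnO: 12.90·0.9980 = 12.87 g
  ZrO2: 48.06·0.6721 = 32.30 g
  Na2O: 47.78·0.03400 + 40.06·0.1124 = 6.127 g
  Al2O3: 47.78·0.1814 + 71.38·0.6547 + 188.2·0.003000 + 40.06·0.1941 = 63.74 g
  K2O: 47.78·0.1172 = 5.600 g
  SiO2: 47.78·0.6525 + 48.06·0.3269 + 188.2·0.9949 + 40.06·0.6805 = 261.4 g
LOI: 47.78·0.01490 + 71.38·0.3453 + 48.06·0.001000 + 188.2·0.002100 + 12.90·0.002000 + 40.06·0.01300 = 26.35 g
Net of LOI, the glass mass = 408.4 − 26.35 = 382.0 g (the oxide masses sum to this)
percent by weight: oxide/glass ×100

Glass mass = 382.0 g (batch 408.4 − LOI 26.35).
Composition: ZnO 3.370%, ZrO2 8.455%, Na2O 1.604%, Al2O3 16.68%, K2O 1.466%, SiO2 68.42%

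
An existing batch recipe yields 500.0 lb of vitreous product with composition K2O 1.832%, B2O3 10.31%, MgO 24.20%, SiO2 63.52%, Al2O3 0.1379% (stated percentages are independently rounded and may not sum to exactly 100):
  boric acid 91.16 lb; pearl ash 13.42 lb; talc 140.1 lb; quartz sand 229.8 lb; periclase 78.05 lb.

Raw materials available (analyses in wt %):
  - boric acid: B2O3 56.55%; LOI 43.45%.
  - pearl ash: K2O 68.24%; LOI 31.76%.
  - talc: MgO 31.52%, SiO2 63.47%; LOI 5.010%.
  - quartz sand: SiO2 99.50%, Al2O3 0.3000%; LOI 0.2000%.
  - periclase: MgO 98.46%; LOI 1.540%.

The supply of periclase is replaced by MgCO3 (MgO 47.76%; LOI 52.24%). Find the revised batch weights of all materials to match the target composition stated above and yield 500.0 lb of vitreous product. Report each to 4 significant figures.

Revised batch per 500.0 lb vitreous product:
  boric acid: 91.16 lb
  pearl ash: 13.42 lb
  talc: 140.1 lb
  quartz sand: 229.8 lb
  MgCO3: 160.9 lb
Total batch = 635.4 lb; LOI loss = 135.4 lb

All internal work keeps full float precision at each step; the intermediate values are shown, with 4-significant-digit rounding, on the page; exactly one rounding goes into every reported figure; all derived quantities are recomputed in full precision (the totals, the yield, LOI, five oxide percentages, glass mass) using the weight values per 500.0 lb of glass, as set out in problem or answer.
The oxide mass targets at 500.0 lb vitreous product:
  K2O: 1.832% × 500.0 = 9.160 lb
  B2O3: 10.31% × 500.0 = 51.55 lb
  MgO: 24.20% × 500.0 = 121.0 lb
  SiO2: 63.52% × 500.0 = 317.6 lb
  Al2O3: 0.1379% × 500.0 = 0.6895 lb
Checking each oxide sum on the weights just shown, per the basis as stated (sums match the target masses net of answer rounding effects):
  K2O: 13.42·0.6824 = 9.158 lb (target 9.160 lb)
  B2O3: 91.16·0.5655 = 51.55 lb (target 51.55 lb)
  MgO: 140.1·0.3152 + 160.9·0.4776 = 121.0 lb (target 121.0 lb)
  SiO2: 140.1·0.6347 + 229.8·0.9950 = 317.6 lb (target 317.6 lb)
  Al2O3: 229.8·0.003000 = 0.6894 lb (target 0.6895 lb)
Glass-mass closure: batch total minus LOI = 500.0 lb (per-oxide target masses sum to 500.0 lb; against the stated basis, 500.0 lb — gaps are rounding artifacts).
Whole-batch sum: Σ batch = 635.4 lb; ignition loss, Σ(batch × LOI) = 135.4 lb; as yield: glass ÷ batch → 78.69%.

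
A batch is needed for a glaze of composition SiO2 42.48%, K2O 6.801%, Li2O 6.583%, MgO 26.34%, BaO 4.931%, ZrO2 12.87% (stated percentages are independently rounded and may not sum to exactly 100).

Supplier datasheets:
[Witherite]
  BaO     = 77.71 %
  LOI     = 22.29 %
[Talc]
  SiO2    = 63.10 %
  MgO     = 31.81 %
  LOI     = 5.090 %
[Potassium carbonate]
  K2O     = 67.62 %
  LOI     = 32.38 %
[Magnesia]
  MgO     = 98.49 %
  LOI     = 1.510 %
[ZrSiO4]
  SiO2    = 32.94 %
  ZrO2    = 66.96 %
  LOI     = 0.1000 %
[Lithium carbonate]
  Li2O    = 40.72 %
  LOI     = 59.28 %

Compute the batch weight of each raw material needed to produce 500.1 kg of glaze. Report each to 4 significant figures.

Working values appear with 4-significant-digit rounding in the working — all internal work maintains exact precision from first step to last; each reported number carries a single rounding. All derived quantities, including net glass mass, yield, the totals, LOI, the six compositions, are carried from the weighed amounts per 500.1 kg of glass in exact precision precisely as stated by problem or answer.
Target masses of each oxide per 500.1 kg glaze:
  SiO2: 42.48% × 500.1 = 212.4 kg
  K2O: 6.801% × 500.1 = 34.01 kg
  Li2O: 6.583% × 500.1 = 32.92 kg
  MgO: 26.34% × 500.1 = 131.7 kg
  BaO: 4.931% × 500.1 = 24.66 kg
  ZrO2: 12.87% × 500.1 = 64.36 kg
Oxide-by-oxide audit from the weights as reported, on the stated basis (oxide sums agree with the targets net of answer rounding effects):
  SiO2: 286.5·0.6310 + 96.12·0.3294 = 212.4 kg (target 212.4 kg)
  K2O: 50.30·0.6762 = 34.01 kg (target 34.01 kg)
  Li2O: 80.85·0.4072 = 32.92 kg (target 32.92 kg)
  MgO: 286.5·0.3181 + 41.21·0.9849 = 131.7 kg (target 131.7 kg)
  BaO: 31.73·0.7771 = 24.66 kg (target 24.66 kg)
  ZrO2: 96.12·0.6696 = 64.36 kg (target 64.36 kg)
Glass mass check: the batch minus its LOI: 500.1 kg (targets for the oxides total 500.1 kg; basis as stated: 500.1 kg — any gap is answer rounding).
Batch total: Σ batch = 586.7 kg; LOI loss = Σ batch·LOI = 86.59 kg; as yield: glass ÷ batch → 85.24%.

Batch per 500.1 kg glaze:
  Witherite: 31.73 kg
  Talc: 286.5 kg
  Potassium carbonate: 50.30 kg
  Magnesia: 41.21 kg
  ZrSiO4: 96.12 kg
  Lithium carbonate: 80.85 kg
Total batch = 586.7 kg; LOI loss = 86.59 kg; yield = 85.24%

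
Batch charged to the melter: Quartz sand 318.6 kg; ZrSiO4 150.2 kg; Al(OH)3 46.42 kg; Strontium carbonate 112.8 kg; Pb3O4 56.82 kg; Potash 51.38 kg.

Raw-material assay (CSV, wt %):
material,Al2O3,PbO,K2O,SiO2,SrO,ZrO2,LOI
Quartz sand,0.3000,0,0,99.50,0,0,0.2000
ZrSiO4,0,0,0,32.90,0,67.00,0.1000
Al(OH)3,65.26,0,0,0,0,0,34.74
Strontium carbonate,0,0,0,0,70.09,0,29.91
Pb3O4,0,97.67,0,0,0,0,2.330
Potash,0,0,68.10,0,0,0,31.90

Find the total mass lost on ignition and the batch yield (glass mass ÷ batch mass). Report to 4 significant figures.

The working math holds exact precision throughout — intermediates are displayed (rounded to four significant digits) in the working — a single rounding completes each reported result. The derived quantities, which include the six compositions, net glass mass, ignition loss, the totals, yield, are recomputed in exact precision, exactly as printed in the problem or the answer, from the batch weights for 667.9 kg of glass.
Each material's LOI contribution:
  Quartz sand: 318.6 × 0.002000 = 0.6372 kg
  ZrSiO4: 150.2 × 0.001000 = 0.1502 kg
  Al(OH)3: 46.42 × 0.3474 = 16.13 kg
  Strontium carbonate: 112.8 × 0.2991 = 33.74 kg
  Pb3O4: 56.82 × 0.02330 = 1.324 kg
  Potash: 51.38 × 0.3190 = 16.39 kg
Total LOI = 68.37 kg
Glass = batch − LOI = 736.2 − 68.37 = 667.9 kg

LOI loss = 68.37 kg; glass = 667.9 kg; yield = 90.71%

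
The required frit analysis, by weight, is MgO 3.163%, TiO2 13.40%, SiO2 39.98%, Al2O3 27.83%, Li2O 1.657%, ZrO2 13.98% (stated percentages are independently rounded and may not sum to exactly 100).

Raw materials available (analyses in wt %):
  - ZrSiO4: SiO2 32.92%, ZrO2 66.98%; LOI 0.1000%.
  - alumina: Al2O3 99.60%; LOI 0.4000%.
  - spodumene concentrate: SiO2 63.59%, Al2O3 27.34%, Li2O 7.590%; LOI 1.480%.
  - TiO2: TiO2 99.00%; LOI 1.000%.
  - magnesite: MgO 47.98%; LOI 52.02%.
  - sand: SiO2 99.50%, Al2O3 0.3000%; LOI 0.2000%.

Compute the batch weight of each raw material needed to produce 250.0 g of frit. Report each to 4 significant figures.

Every computation holds full precision through the solve — values along the way are displayed, rounded to 4 significant figures, as written. Every reported value is rounded only once. Derived quantities (ignition loss, glass mass, six oxide percentages, yield, totals) are re-derived using the weight values per 250.0 g of glass in exact precision, as set out in problem or answer.
The oxide mass targets at 250.0 g frit:
  MgO: 3.163% × 250.0 = 7.908 g
  TiO2: 13.40% × 250.0 = 33.50 g
  SiO2: 39.98% × 250.0 = 99.95 g
  Al2O3: 27.83% × 250.0 = 69.58 g
  Li2O: 1.657% × 250.0 = 4.142 g
  ZrO2: 13.98% × 250.0 = 34.95 g
Checking each oxide sum applying the batch weights above, relative to the basis at hand (every target is met by its sum up to rounding of the answer):
  MgO: 16.48·0.4798 = 7.907 g (target 7.908 g)
  TiO2: 33.84·0.9900 = 33.50 g (target 33.50 g)
  SiO2: 52.18·0.3292 + 54.58·0.6359 + 48.31·0.9950 = 99.95 g (target 99.95 g)
  Al2O3: 54.73·0.9960 + 54.58·0.2734 + 48.31·0.003000 = 69.58 g (target 69.58 g)
  Li2O: 54.58·0.07590 = 4.143 g (target 4.142 g)
  ZrO2: 52.18·0.6698 = 34.95 g (target 34.95 g)
Glass-mass closure: the batch minus its LOI: 250.0 g (per-oxide target masses sum to 250.0 g; basis as stated: 250.0 g — any gap is answer rounding).
Batch grand total — Σ batch = 260.1 g; the LOI term Σ batch·LOI equals 10.09 g; yield: glass divided by total = 96.12%.

Batch per 250.0 g frit:
  ZrSiO4: 52.18 g
  alumina: 54.73 g
  spodumene concentrate: 54.58 g
  TiO2: 33.84 g
  magnesite: 16.48 g
  sand: 48.31 g
Total batch = 260.1 g; LOI loss = 10.09 g; yield = 96.12%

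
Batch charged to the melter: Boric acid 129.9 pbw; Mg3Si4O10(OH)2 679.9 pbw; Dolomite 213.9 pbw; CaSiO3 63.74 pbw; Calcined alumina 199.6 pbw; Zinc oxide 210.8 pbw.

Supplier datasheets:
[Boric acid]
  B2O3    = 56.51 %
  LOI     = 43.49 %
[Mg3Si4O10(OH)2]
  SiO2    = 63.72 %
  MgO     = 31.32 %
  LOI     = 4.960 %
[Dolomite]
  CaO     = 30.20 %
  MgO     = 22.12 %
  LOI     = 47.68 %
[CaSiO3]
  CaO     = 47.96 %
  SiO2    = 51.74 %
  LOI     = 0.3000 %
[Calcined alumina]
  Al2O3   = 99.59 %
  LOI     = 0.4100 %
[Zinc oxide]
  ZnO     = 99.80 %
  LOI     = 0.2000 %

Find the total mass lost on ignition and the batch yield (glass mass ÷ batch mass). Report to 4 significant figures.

LOI loss = 193.6 pbw; glass = 1304 pbw; yield = 87.07%

The working math runs at exact precision in all steps. Intermediates are displayed (rounded to four significant digits) between the steps. Every reported figure is rounded once only — all derived quantities are carried starting from the weights per 1304 pbw of glass at full float precision (yield, ignition loss, the six compositions, the totals, glass mass), precisely as stated by either problem or answer.
Material-by-material LOI:
  Boric acid: 129.9 × 0.4349 = 56.49 pbw
  Mg3Si4O10(OH)2: 679.9 × 0.04960 = 33.72 pbw
  Dolomite: 213.9 × 0.4768 = 102.0 pbw
  CaSiO3: 63.74 × 0.003000 = 0.1912 pbw
  Calcined alumina: 199.6 × 0.004100 = 0.8184 pbw
  Zinc oxide: 210.8 × 0.002000 = 0.4216 pbw
Total LOI = 193.6 pbw
Glass = batch − LOI = 1498 − 193.6 = 1304 pbw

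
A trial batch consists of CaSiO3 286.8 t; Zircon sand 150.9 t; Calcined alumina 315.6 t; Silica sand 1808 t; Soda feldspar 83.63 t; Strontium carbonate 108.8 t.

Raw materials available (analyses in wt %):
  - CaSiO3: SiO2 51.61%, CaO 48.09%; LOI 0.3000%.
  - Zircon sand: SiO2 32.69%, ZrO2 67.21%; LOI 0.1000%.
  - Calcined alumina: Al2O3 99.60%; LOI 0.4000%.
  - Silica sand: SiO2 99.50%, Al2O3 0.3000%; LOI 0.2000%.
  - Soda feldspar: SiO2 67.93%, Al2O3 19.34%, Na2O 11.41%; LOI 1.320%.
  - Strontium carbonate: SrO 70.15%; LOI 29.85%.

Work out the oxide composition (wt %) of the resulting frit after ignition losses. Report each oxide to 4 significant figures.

Values along the way are shown rounded to four significant figures across the worked steps — every computation keeps full precision from start to finish; exactly one rounding goes into every reported value. All derived quantities are re-derived from the batch weights per 2714 t of glass in full float precision (net glass mass, ignition loss, the totals, six oxide percentages, yield), as they appear in the problem or answer text.
Delivered oxide masses:
  SiO2: 286.8·0.5161 + 150.9·0.3269 + 1808·0.9950 + 83.63·0.6793 = 2053 t
  CaO: 286.8·0.4809 = 137.9 t
  Al2O3: 315.6·0.9960 + 1808·0.003000 + 83.63·0.1934 = 335.9 t
  ZrO2: 150.9·0.6721 = 101.4 t
  SrO: 108.8·0.7015 = 76.32 t
  Na2O: 83.63·0.1141 = 9.542 t
LOI: 286.8·0.003000 + 150.9·0.001000 + 315.6·0.004000 + 1808·0.002000 + 83.63·0.01320 + 108.8·0.2985 = 39.47 t
Net of LOI, the glass mass = 2754 − 39.47 = 2714 t (consistent with Σ oxide mass)
each oxide over glass, ×100, is wt %

Glass mass = 2714 t (batch 2754 − LOI 39.47).
Composition: SiO2 75.64%, CaO 5.081%, Al2O3 12.38%, ZrO2 3.737%, SrO 2.812%, Na2O 0.3516%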